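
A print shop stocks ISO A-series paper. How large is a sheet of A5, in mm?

148 × 210 mm

A0 = 841 × 1189 mm (A0 has area 1 m², aspect 1:√2).
A1: ⌊1189/2⌋ × 841 = 594 × 841 mm
A2: ⌊841/2⌋ × 594 = 420 × 594 mm
A3: ⌊594/2⌋ × 420 = 297 × 420 mm
A4: ⌊420/2⌋ × 297 = 210 × 297 mm
A5: ⌊297/2⌋ × 210 = 148 × 210 mm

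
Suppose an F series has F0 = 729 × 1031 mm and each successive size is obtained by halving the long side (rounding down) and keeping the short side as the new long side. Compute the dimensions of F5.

F1: ⌊1031/2⌋ × 729 = 515 × 729 mm
F2: ⌊729/2⌋ × 515 = 364 × 515 mm
F3: ⌊515/2⌋ × 364 = 257 × 364 mm
F4: ⌊364/2⌋ × 257 = 182 × 257 mm
F5: ⌊257/2⌋ × 182 = 128 × 182 mm

128 × 182 mm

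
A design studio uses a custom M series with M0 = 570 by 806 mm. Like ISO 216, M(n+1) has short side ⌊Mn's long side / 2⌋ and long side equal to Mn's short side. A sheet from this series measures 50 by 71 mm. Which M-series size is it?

M0: 570 × 806 mm
M1: 403 × 570 mm
M2: 285 × 403 mm
M3: 201 × 285 mm
M4: 142 × 201 mm
M5: 100 × 142 mm
M6: 71 × 100 mm
M7: 50 × 71 mm
M8: 35 × 50 mm
→ matches M7.

M7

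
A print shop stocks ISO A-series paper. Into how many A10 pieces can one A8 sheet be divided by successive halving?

Each ISO step halves the sheet: 1 × A8 → 2 × A9 → 4 × A10
From A8 to A10 is 2 halving steps: 2^2 = 4.

4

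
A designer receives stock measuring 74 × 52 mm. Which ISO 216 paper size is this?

A8 (52 × 74 mm)

Aspect ratio 74/52 ≈ 1.423 — close to the ISO √2 ≈ 1.414.
In the A-series (A0 area = 1 m²): A8 = 52 × 74 mm.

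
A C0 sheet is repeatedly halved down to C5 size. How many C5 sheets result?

32

Each ISO step halves the sheet: 1 × C0 → 2 × C1 → 4 × C2 → 8 × C3 → …
From C0 to C5 is 5 halving steps: 2^5 = 32.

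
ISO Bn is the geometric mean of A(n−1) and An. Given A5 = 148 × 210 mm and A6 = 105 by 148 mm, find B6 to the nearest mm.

125 × 176 mm

Short side: √(148 · 105) = √15540 ≈ 124.7 → 125 mm
Long side: √(210 · 148) = √31080 ≈ 176.3 → 176 mm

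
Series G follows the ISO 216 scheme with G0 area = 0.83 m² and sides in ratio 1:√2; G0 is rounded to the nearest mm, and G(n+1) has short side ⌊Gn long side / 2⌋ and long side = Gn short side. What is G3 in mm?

Let G0's short side be w mm. w · w√2 = 0.83 m² = 830,000 mm², so w ≈ 766.1 mm and w√2 ≈ 1083.4 mm → G0 = 766 × 1083 mm.
G1: ⌊1083/2⌋ × 766 = 541 × 766 mm
G2: ⌊766/2⌋ × 541 = 383 × 541 mm
G3: ⌊541/2⌋ × 383 = 270 × 383 mm

270 × 383 mm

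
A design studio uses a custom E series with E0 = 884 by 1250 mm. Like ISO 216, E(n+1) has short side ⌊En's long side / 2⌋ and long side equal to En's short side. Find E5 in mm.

156 × 221 mm

E1: ⌊1250/2⌋ × 884 = 625 × 884 mm
E2: ⌊884/2⌋ × 625 = 442 × 625 mm
E3: ⌊625/2⌋ × 442 = 312 × 442 mm
E4: ⌊442/2⌋ × 312 = 221 × 312 mm
E5: ⌊312/2⌋ × 221 = 156 × 221 mm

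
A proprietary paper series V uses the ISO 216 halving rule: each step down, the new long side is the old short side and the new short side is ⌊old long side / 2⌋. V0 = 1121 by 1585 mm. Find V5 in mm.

198 × 280 mm

V1: ⌊1585/2⌋ × 1121 = 792 × 1121 mm
V2: ⌊1121/2⌋ × 792 = 560 × 792 mm
V3: ⌊792/2⌋ × 560 = 396 × 560 mm
V4: ⌊560/2⌋ × 396 = 280 × 396 mm
V5: ⌊396/2⌋ × 280 = 198 × 280 mm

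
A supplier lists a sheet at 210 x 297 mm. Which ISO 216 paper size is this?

Aspect ratio 297/210 ≈ 1.414 — close to the ISO √2 ≈ 1.414.
In the A-series (A0 area = 1 m²): A4 = 210 × 297 mm.

A4 (210 × 297 mm)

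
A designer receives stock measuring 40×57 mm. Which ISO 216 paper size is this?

Aspect ratio 57/40 ≈ 1.425 — close to the ISO √2 ≈ 1.414.
In the C-series (envelope sizes, between A and B): C9 = 40 × 57 mm.

C9 (40 × 57 mm)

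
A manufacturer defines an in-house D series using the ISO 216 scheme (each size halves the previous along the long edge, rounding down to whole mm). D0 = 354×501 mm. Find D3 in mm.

D1: ⌊501/2⌋ × 354 = 250 × 354 mm
D2: ⌊354/2⌋ × 250 = 177 × 250 mm
D3: ⌊250/2⌋ × 177 = 125 × 177 mm

125 × 177 mm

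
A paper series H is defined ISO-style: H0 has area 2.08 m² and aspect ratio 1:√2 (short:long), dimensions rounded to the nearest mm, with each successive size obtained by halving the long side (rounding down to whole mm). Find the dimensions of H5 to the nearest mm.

Let H0's short side be w mm. w · w√2 = 2.08 m² = 2,080,000 mm², so w ≈ 1212.8 mm and w√2 ≈ 1715.1 mm → H0 = 1213 × 1715 mm.
H1: ⌊1715/2⌋ × 1213 = 857 × 1213 mm
H2: ⌊1213/2⌋ × 857 = 606 × 857 mm
H3: ⌊857/2⌋ × 606 = 428 × 606 mm
H4: ⌊606/2⌋ × 428 = 303 × 428 mm
H5: ⌊428/2⌋ × 303 = 214 × 303 mm

214 × 303 mm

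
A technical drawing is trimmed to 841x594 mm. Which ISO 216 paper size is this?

A1 (594 × 841 mm)

Aspect ratio 841/594 ≈ 1.416 — close to the ISO √2 ≈ 1.414.
In the A-series (A0 area = 1 m²): A1 = 594 × 841 mm.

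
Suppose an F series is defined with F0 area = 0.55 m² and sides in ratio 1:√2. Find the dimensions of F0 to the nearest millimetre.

Let the short side be w mm. Then w · w√2 = 0.55 m² = 550,000 mm².
w² = 550,000/√2, so w ≈ 623.6 mm; long side = w√2 ≈ 881.9 mm.

624 × 882 mm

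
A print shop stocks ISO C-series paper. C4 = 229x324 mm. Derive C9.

40 × 57 mm

C5: ⌊324/2⌋ × 229 = 162 × 229 mm
C6: ⌊229/2⌋ × 162 = 114 × 162 mm
C7: ⌊162/2⌋ × 114 = 81 × 114 mm
C8: ⌊114/2⌋ × 81 = 57 × 81 mm
C9: ⌊81/2⌋ × 57 = 40 × 57 mm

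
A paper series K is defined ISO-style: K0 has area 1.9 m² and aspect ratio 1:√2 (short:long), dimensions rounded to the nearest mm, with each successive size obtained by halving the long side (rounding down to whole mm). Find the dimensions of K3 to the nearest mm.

Let K0's short side be w mm. w · w√2 = 1.9 m² = 1,900,000 mm², so w ≈ 1159.1 mm and w√2 ≈ 1639.2 mm → K0 = 1159 × 1639 mm.
K1: ⌊1639/2⌋ × 1159 = 819 × 1159 mm
K2: ⌊1159/2⌋ × 819 = 579 × 819 mm
K3: ⌊819/2⌋ × 579 = 409 × 579 mm

409 × 579 mm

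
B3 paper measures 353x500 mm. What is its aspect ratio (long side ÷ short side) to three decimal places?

1.416

500 / 353 = 1.416
ISO 216 targets √2 ≈ 1.414; the +0.002 deviation is from mm rounding.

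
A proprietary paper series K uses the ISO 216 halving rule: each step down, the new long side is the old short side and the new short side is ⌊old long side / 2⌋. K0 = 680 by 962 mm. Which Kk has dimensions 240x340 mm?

K0: 680 × 962 mm
K1: 481 × 680 mm
K2: 340 × 481 mm
K3: 240 × 340 mm
K4: 170 × 240 mm
→ matches K3.

K3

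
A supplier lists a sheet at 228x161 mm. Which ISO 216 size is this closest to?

C5 (162 × 229 mm)

Aspect ratio 228/161 ≈ 1.416 — close to the ISO √2 ≈ 1.414.
In the C-series (envelope sizes, between A and B): C5 = 162 × 229 mm.
Off by 2 mm total — nearest standard size.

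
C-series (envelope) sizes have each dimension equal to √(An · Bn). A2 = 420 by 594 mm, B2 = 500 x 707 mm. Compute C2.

Short side: √(420 · 500) = √210000 ≈ 458.3 → 458 mm
Long side: √(594 · 707) = √419958 ≈ 648.0 → 648 mm

458 × 648 mm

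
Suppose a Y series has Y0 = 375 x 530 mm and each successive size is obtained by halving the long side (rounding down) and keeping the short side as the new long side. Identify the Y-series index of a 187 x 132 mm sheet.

Y3

Y0: 375 × 530 mm
Y1: 265 × 375 mm
Y2: 187 × 265 mm
Y3: 132 × 187 mm
Y4: 93 × 132 mm
→ matches Y3.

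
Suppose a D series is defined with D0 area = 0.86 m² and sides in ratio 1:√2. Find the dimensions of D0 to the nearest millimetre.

780 × 1103 mm

Let the short side be w mm. Then w · w√2 = 0.86 m² = 860,000 mm².
w² = 860,000/√2, so w ≈ 779.8 mm; long side = w√2 ≈ 1102.8 mm.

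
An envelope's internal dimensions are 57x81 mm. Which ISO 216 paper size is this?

C8 (57 × 81 mm)

Aspect ratio 81/57 ≈ 1.421 — close to the ISO √2 ≈ 1.414.
In the C-series (envelope sizes, between A and B): C8 = 57 × 81 mm.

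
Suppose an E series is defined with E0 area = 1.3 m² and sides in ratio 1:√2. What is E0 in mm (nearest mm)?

Let the short side be w mm. Then w · w√2 = 1.3 m² = 1,300,000 mm².
w² = 1,300,000/√2, so w ≈ 958.8 mm; long side = w√2 ≈ 1355.9 mm.

959 × 1356 mm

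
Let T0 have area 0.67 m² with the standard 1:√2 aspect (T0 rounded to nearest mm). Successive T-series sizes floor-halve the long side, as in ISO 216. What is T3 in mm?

Let T0's short side be w mm. w · w√2 = 0.67 m² = 670,000 mm², so w ≈ 688.3 mm and w√2 ≈ 973.4 mm → T0 = 688 × 973 mm.
T1: ⌊973/2⌋ × 688 = 486 × 688 mm
T2: ⌊688/2⌋ × 486 = 344 × 486 mm
T3: ⌊486/2⌋ × 344 = 243 × 344 mm

243 × 344 mm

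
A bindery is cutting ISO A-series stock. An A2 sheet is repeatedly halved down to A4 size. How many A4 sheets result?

Each ISO step halves the sheet: 1 × A2 → 2 × A3 → 4 × A4
From A2 to A4 is 2 halving steps: 2^2 = 4.

4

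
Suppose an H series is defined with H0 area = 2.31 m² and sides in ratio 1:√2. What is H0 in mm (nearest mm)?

Let the short side be w mm. Then w · w√2 = 2.31 m² = 2,310,000 mm².
w² = 2,310,000/√2, so w ≈ 1278.1 mm; long side = w√2 ≈ 1807.4 mm.

1278 × 1807 mm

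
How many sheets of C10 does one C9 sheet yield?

Each ISO step halves the sheet: 1 × C9 → 2 × C10
From C9 to C10 is 1 halving step: 2^1 = 2.

2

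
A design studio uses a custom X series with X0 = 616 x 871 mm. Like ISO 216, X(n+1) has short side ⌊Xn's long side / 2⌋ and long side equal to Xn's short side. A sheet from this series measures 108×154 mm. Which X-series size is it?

X0: 616 × 871 mm
X1: 435 × 616 mm
X2: 308 × 435 mm
X3: 217 × 308 mm
X4: 154 × 217 mm
X5: 108 × 154 mm
X6: 77 × 108 mm
→ matches X5.

X5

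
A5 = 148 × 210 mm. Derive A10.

A6: ⌊210/2⌋ × 148 = 105 × 148 mm
A7: ⌊148/2⌋ × 105 = 74 × 105 mm
A8: ⌊105/2⌋ × 74 = 52 × 74 mm
A9: ⌊74/2⌋ × 52 = 37 × 52 mm
A10: ⌊52/2⌋ × 37 = 26 × 37 mm

26 × 37 mm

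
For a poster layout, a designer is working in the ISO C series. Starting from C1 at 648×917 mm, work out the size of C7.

C2: ⌊917/2⌋ × 648 = 458 × 648 mm
C3: ⌊648/2⌋ × 458 = 324 × 458 mm
C4: ⌊458/2⌋ × 324 = 229 × 324 mm
C5: ⌊324/2⌋ × 229 = 162 × 229 mm
C6: ⌊229/2⌋ × 162 = 114 × 162 mm
C7: ⌊162/2⌋ × 114 = 81 × 114 mm

81 × 114 mm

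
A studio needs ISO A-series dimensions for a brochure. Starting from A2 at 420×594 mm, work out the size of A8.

A3: ⌊594/2⌋ × 420 = 297 × 420 mm
A4: ⌊420/2⌋ × 297 = 210 × 297 mm
A5: ⌊297/2⌋ × 210 = 148 × 210 mm
A6: ⌊210/2⌋ × 148 = 105 × 148 mm
A7: ⌊148/2⌋ × 105 = 74 × 105 mm
A8: ⌊105/2⌋ × 74 = 52 × 74 mm

52 × 74 mm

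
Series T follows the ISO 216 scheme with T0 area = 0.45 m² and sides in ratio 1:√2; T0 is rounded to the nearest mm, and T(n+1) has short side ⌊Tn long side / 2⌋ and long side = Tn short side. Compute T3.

199 × 282 mm

Let T0's short side be w mm. w · w√2 = 0.45 m² = 450,000 mm², so w ≈ 564.1 mm and w√2 ≈ 797.7 mm → T0 = 564 × 798 mm.
T1: ⌊798/2⌋ × 564 = 399 × 564 mm
T2: ⌊564/2⌋ × 399 = 282 × 399 mm
T3: ⌊399/2⌋ × 282 = 199 × 282 mm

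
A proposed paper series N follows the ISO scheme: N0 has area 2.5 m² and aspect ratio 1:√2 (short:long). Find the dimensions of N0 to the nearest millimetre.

1330 × 1880 mm

Let the short side be w mm. Then w · w√2 = 2.5 m² = 2,500,000 mm².
w² = 2,500,000/√2, so w ≈ 1329.6 mm; long side = w√2 ≈ 1880.3 mm.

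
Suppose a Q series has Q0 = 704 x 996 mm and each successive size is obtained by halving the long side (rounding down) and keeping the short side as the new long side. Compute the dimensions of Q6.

Q1: ⌊996/2⌋ × 704 = 498 × 704 mm
Q2: ⌊704/2⌋ × 498 = 352 × 498 mm
Q3: ⌊498/2⌋ × 352 = 249 × 352 mm
Q4: ⌊352/2⌋ × 249 = 176 × 249 mm
Q5: ⌊249/2⌋ × 176 = 124 × 176 mm
Q6: ⌊176/2⌋ × 124 = 88 × 124 mm

88 × 124 mm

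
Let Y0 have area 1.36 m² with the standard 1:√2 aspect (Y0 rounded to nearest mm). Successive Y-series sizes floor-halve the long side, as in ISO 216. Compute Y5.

Let Y0's short side be w mm. w · w√2 = 1.36 m² = 1,360,000 mm², so w ≈ 980.6 mm and w√2 ≈ 1386.8 mm → Y0 = 981 × 1387 mm.
Y1: ⌊1387/2⌋ × 981 = 693 × 981 mm
Y2: ⌊981/2⌋ × 693 = 490 × 693 mm
Y3: ⌊693/2⌋ × 490 = 346 × 490 mm
Y4: ⌊490/2⌋ × 346 = 245 × 346 mm
Y5: ⌊346/2⌋ × 245 = 173 × 245 mm

173 × 245 mm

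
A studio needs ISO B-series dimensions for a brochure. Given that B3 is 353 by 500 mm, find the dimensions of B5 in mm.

176 × 250 mm

B4: ⌊500/2⌋ × 353 = 250 × 353 mm
B5: ⌊353/2⌋ × 250 = 176 × 250 mm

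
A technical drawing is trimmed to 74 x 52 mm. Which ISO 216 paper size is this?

Aspect ratio 74/52 ≈ 1.423 — close to the ISO √2 ≈ 1.414.
In the A-series (A0 area = 1 m²): A8 = 52 × 74 mm.

A8 (52 × 74 mm)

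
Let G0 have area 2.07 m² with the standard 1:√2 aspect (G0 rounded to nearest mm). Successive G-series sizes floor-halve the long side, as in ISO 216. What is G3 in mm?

427 × 605 mm

Let G0's short side be w mm. w · w√2 = 2.07 m² = 2,070,000 mm², so w ≈ 1209.8 mm and w√2 ≈ 1711.0 mm → G0 = 1210 × 1711 mm.
G1: ⌊1711/2⌋ × 1210 = 855 × 1210 mm
G2: ⌊1210/2⌋ × 855 = 605 × 855 mm
G3: ⌊855/2⌋ × 605 = 427 × 605 mm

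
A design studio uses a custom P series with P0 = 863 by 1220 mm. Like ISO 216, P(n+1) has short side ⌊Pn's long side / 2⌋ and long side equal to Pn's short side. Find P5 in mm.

P1: ⌊1220/2⌋ × 863 = 610 × 863 mm
P2: ⌊863/2⌋ × 610 = 431 × 610 mm
P3: ⌊610/2⌋ × 431 = 305 × 431 mm
P4: ⌊431/2⌋ × 305 = 215 × 305 mm
P5: ⌊305/2⌋ × 215 = 152 × 215 mm

152 × 215 mm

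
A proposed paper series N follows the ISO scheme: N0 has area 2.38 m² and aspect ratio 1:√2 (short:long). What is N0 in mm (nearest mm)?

1297 × 1835 mm

Let the short side be w mm. Then w · w√2 = 2.38 m² = 2,380,000 mm².
w² = 2,380,000/√2, so w ≈ 1297.3 mm; long side = w√2 ≈ 1834.6 mm.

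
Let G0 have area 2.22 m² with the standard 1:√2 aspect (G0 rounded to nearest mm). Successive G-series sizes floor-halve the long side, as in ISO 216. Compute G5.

Let G0's short side be w mm. w · w√2 = 2.22 m² = 2,220,000 mm², so w ≈ 1252.9 mm and w√2 ≈ 1771.9 mm → G0 = 1253 × 1772 mm.
G1: ⌊1772/2⌋ × 1253 = 886 × 1253 mm
G2: ⌊1253/2⌋ × 886 = 626 × 886 mm
G3: ⌊886/2⌋ × 626 = 443 × 626 mm
G4: ⌊626/2⌋ × 443 = 313 × 443 mm
G5: ⌊443/2⌋ × 313 = 221 × 313 mm

221 × 313 mm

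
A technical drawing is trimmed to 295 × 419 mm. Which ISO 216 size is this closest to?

A3 (297 × 420 mm)

Aspect ratio 419/295 ≈ 1.420 — close to the ISO √2 ≈ 1.414.
In the A-series (A0 area = 1 m²): A3 = 297 × 420 mm.
Off by 3 mm total — nearest standard size.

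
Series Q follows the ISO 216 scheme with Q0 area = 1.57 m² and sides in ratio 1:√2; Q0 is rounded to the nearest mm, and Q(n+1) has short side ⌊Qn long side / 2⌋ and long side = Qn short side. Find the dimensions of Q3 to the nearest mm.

Let Q0's short side be w mm. w · w√2 = 1.57 m² = 1,570,000 mm², so w ≈ 1053.6 mm and w√2 ≈ 1490.1 mm → Q0 = 1054 × 1490 mm.
Q1: ⌊1490/2⌋ × 1054 = 745 × 1054 mm
Q2: ⌊1054/2⌋ × 745 = 527 × 745 mm
Q3: ⌊745/2⌋ × 527 = 372 × 527 mm

372 × 527 mm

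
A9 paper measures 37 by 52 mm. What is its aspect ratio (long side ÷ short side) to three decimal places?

1.405

52 / 37 = 1.405
ISO 216 targets √2 ≈ 1.414; the -0.009 deviation is from mm rounding.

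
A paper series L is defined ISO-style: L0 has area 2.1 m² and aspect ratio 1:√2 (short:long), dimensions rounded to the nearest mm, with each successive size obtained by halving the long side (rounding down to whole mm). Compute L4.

304 × 430 mm

Let L0's short side be w mm. w · w√2 = 2.1 m² = 2,100,000 mm², so w ≈ 1218.6 mm and w√2 ≈ 1723.3 mm → L0 = 1219 × 1723 mm.
L1: ⌊1723/2⌋ × 1219 = 861 × 1219 mm
L2: ⌊1219/2⌋ × 861 = 609 × 861 mm
L3: ⌊861/2⌋ × 609 = 430 × 609 mm
L4: ⌊609/2⌋ × 430 = 304 × 430 mm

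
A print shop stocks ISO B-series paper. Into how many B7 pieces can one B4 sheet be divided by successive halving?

8

Each ISO step halves the sheet: 1 × B4 → 2 × B5 → 4 × B6 → 8 × B7
From B4 to B7 is 3 halving steps: 2^3 = 8.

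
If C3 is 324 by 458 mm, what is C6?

114 × 162 mm

C4: ⌊458/2⌋ × 324 = 229 × 324 mm
C5: ⌊324/2⌋ × 229 = 162 × 229 mm
C6: ⌊229/2⌋ × 162 = 114 × 162 mm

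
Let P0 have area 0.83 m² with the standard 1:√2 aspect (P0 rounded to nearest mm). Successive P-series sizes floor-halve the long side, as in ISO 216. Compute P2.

Let P0's short side be w mm. w · w√2 = 0.83 m² = 830,000 mm², so w ≈ 766.1 mm and w√2 ≈ 1083.4 mm → P0 = 766 × 1083 mm.
P1: ⌊1083/2⌋ × 766 = 541 × 766 mm
P2: ⌊766/2⌋ × 541 = 383 × 541 mm

383 × 541 mm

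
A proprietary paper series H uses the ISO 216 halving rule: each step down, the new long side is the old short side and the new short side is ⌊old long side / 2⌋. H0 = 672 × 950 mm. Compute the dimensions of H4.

H1: ⌊950/2⌋ × 672 = 475 × 672 mm
H2: ⌊672/2⌋ × 475 = 336 × 475 mm
H3: ⌊475/2⌋ × 336 = 237 × 336 mm
H4: ⌊336/2⌋ × 237 = 168 × 237 mm

168 × 237 mm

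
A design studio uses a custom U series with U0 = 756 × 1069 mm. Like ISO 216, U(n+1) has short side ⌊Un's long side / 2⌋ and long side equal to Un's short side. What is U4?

189 × 267 mm

U1: ⌊1069/2⌋ × 756 = 534 × 756 mm
U2: ⌊756/2⌋ × 534 = 378 × 534 mm
U3: ⌊534/2⌋ × 378 = 267 × 378 mm
U4: ⌊378/2⌋ × 267 = 189 × 267 mm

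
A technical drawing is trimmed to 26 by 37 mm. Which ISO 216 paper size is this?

A10 (26 × 37 mm)

Aspect ratio 37/26 ≈ 1.423 — close to the ISO √2 ≈ 1.414.
In the A-series (A0 area = 1 m²): A10 = 26 × 37 mm.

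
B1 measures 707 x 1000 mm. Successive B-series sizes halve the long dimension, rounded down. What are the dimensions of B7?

88 × 125 mm

B2: ⌊1000/2⌋ × 707 = 500 × 707 mm
B3: ⌊707/2⌋ × 500 = 353 × 500 mm
B4: ⌊500/2⌋ × 353 = 250 × 353 mm
B5: ⌊353/2⌋ × 250 = 176 × 250 mm
B6: ⌊250/2⌋ × 176 = 125 × 176 mm
B7: ⌊176/2⌋ × 125 = 88 × 125 mm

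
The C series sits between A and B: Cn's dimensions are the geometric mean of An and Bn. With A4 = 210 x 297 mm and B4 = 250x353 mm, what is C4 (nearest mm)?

229 × 324 mm

Short side: √(210 · 250) = √52500 ≈ 229.1 → 229 mm
Long side: √(297 · 353) = √104841 ≈ 323.8 → 324 mm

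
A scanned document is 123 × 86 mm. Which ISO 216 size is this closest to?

Aspect ratio 123/86 ≈ 1.430 (ISO target is √2 ≈ 1.414).
In the B-series (B0 = 1000 × 1414 mm): B7 = 88 × 125 mm.
Off by 4 mm total — nearest standard size.

B7 (88 × 125 mm)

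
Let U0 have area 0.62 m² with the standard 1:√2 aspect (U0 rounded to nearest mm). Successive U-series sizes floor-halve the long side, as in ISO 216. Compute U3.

Let U0's short side be w mm. w · w√2 = 0.62 m² = 620,000 mm², so w ≈ 662.1 mm and w√2 ≈ 936.4 mm → U0 = 662 × 936 mm.
U1: ⌊936/2⌋ × 662 = 468 × 662 mm
U2: ⌊662/2⌋ × 468 = 331 × 468 mm
U3: ⌊468/2⌋ × 331 = 234 × 331 mm

234 × 331 mm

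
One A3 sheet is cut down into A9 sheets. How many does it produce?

64

Each ISO step halves the sheet: 1 × A3 → 2 × A4 → 4 × A5 → 8 × A6 → …
From A3 to A9 is 6 halving steps: 2^6 = 64.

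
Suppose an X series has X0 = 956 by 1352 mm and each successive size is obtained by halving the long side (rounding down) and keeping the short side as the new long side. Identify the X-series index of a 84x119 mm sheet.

X0: 956 × 1352 mm
X1: 676 × 956 mm
X2: 478 × 676 mm
X3: 338 × 478 mm
X4: 239 × 338 mm
X5: 169 × 239 mm
X6: 119 × 169 mm
X7: 84 × 119 mm
X8: 59 × 84 mm
→ matches X7.

X7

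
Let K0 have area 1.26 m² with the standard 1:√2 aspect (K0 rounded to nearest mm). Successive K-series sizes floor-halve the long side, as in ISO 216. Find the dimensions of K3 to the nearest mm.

333 × 472 mm

Let K0's short side be w mm. w · w√2 = 1.26 m² = 1,260,000 mm², so w ≈ 943.9 mm and w√2 ≈ 1334.9 mm → K0 = 944 × 1335 mm.
K1: ⌊1335/2⌋ × 944 = 667 × 944 mm
K2: ⌊944/2⌋ × 667 = 472 × 667 mm
K3: ⌊667/2⌋ × 472 = 333 × 472 mm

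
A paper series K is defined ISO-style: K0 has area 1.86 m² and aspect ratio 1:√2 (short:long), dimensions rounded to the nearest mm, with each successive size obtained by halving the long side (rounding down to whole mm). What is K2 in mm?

Let K0's short side be w mm. w · w√2 = 1.86 m² = 1,860,000 mm², so w ≈ 1146.8 mm and w√2 ≈ 1621.9 mm → K0 = 1147 × 1622 mm.
K1: ⌊1622/2⌋ × 1147 = 811 × 1147 mm
K2: ⌊1147/2⌋ × 811 = 573 × 811 mm

573 × 811 mm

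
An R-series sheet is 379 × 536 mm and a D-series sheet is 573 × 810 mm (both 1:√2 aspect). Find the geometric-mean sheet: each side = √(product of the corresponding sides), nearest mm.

Short side: √(379 · 573) = √217167 ≈ 466.0 → 466 mm
Long side: √(536 · 810) = √434160 ≈ 658.9 → 659 mm

466 × 659 mm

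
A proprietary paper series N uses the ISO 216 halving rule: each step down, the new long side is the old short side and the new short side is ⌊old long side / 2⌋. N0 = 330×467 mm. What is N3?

116 × 165 mm

N1: ⌊467/2⌋ × 330 = 233 × 330 mm
N2: ⌊330/2⌋ × 233 = 165 × 233 mm
N3: ⌊233/2⌋ × 165 = 116 × 165 mm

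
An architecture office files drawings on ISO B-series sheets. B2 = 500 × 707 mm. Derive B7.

B3: ⌊707/2⌋ × 500 = 353 × 500 mm
B4: ⌊500/2⌋ × 353 = 250 × 353 mm
B5: ⌊353/2⌋ × 250 = 176 × 250 mm
B6: ⌊250/2⌋ × 176 = 125 × 176 mm
B7: ⌊176/2⌋ × 125 = 88 × 125 mm

88 × 125 mm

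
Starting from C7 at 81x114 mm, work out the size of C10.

C8: ⌊114/2⌋ × 81 = 57 × 81 mm
C9: ⌊81/2⌋ × 57 = 40 × 57 mm
C10: ⌊57/2⌋ × 40 = 28 × 40 mm

28 × 40 mm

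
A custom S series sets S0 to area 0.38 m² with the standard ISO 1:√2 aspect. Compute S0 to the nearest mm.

518 × 733 mm

Let the short side be w mm. Then w · w√2 = 0.38 m² = 380,000 mm².
w² = 380,000/√2, so w ≈ 518.4 mm; long side = w√2 ≈ 733.1 mm.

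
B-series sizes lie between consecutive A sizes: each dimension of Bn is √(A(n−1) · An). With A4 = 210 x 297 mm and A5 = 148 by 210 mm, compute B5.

Short side: √(210 · 148) = √31080 ≈ 176.3 → 176 mm
Long side: √(297 · 210) = √62370 ≈ 249.7 → 250 mm

176 × 250 mm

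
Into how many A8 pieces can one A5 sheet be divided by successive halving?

Each ISO step halves the sheet: 1 × A5 → 2 × A6 → 4 × A7 → 8 × A8
From A5 to A8 is 3 halving steps: 2^3 = 8.

8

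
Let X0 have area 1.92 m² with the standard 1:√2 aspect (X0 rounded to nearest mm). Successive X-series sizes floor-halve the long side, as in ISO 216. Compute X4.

291 × 412 mm

Let X0's short side be w mm. w · w√2 = 1.92 m² = 1,920,000 mm², so w ≈ 1165.2 mm and w√2 ≈ 1647.8 mm → X0 = 1165 × 1648 mm.
X1: ⌊1648/2⌋ × 1165 = 824 × 1165 mm
X2: ⌊1165/2⌋ × 824 = 582 × 824 mm
X3: ⌊824/2⌋ × 582 = 412 × 582 mm
X4: ⌊582/2⌋ × 412 = 291 × 412 mm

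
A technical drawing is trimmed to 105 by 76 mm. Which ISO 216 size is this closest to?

A7 (74 × 105 mm)

Aspect ratio 105/76 ≈ 1.382 (ISO target is √2 ≈ 1.414).
In the A-series (A0 area = 1 m²): A7 = 74 × 105 mm.
Off by 2 mm total — nearest standard size.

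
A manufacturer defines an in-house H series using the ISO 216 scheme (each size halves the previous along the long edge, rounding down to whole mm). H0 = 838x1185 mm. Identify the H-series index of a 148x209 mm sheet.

H0: 838 × 1185 mm
H1: 592 × 838 mm
H2: 419 × 592 mm
H3: 296 × 419 mm
H4: 209 × 296 mm
H5: 148 × 209 mm
H6: 104 × 148 mm
→ matches H5.

H5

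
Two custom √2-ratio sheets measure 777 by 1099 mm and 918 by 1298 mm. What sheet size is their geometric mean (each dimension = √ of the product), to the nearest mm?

Short side: √(777 · 918) = √713286 ≈ 844.6 → 845 mm
Long side: √(1099 · 1298) = √1426502 ≈ 1194.4 → 1194 mm

845 × 1194 mm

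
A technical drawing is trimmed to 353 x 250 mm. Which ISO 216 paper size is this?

B4 (250 × 353 mm)

Aspect ratio 353/250 ≈ 1.412 — close to the ISO √2 ≈ 1.414.
In the B-series (B0 = 1000 × 1414 mm): B4 = 250 × 353 mm.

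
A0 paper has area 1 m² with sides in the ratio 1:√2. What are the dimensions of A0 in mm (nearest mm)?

841 × 1189 mm

Let the short side be w mm. Then the long side is w√2 and w · w√2 = 10⁶ mm².
w² = 10⁶/√2, so w = 1000 / 2^(1/4) ≈ 840.9 mm; long side = 1000 · 2^(1/4) ≈ 1189.2 mm.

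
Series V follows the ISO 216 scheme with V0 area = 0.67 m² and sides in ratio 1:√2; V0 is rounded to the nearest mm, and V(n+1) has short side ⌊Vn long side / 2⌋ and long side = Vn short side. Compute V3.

243 × 344 mm

Let V0's short side be w mm. w · w√2 = 0.67 m² = 670,000 mm², so w ≈ 688.3 mm and w√2 ≈ 973.4 mm → V0 = 688 × 973 mm.
V1: ⌊973/2⌋ × 688 = 486 × 688 mm
V2: ⌊688/2⌋ × 486 = 344 × 486 mm
V3: ⌊486/2⌋ × 344 = 243 × 344 mm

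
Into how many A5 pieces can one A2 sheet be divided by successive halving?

8

Each ISO step halves the sheet: 1 × A2 → 2 × A3 → 4 × A4 → 8 × A5
From A2 to A5 is 3 halving steps: 2^3 = 8.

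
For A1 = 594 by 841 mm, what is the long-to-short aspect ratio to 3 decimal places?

841 / 594 = 1.416
ISO 216 targets √2 ≈ 1.414; the +0.002 deviation is from mm rounding.

1.416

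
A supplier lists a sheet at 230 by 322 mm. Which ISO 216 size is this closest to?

Aspect ratio 322/230 ≈ 1.400 — close to the ISO √2 ≈ 1.414.
In the C-series (envelope sizes, between A and B): C4 = 229 × 324 mm.
Off by 3 mm total — nearest standard size.

C4 (229 × 324 mm)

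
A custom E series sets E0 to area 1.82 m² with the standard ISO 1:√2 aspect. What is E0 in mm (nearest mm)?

1134 × 1604 mm

Let the short side be w mm. Then w · w√2 = 1.82 m² = 1,820,000 mm².
w² = 1,820,000/√2, so w ≈ 1134.4 mm; long side = w√2 ≈ 1604.3 mm.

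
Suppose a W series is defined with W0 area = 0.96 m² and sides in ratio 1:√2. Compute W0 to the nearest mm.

824 × 1165 mm

Let the short side be w mm. Then w · w√2 = 0.96 m² = 960,000 mm².
w² = 960,000/√2, so w ≈ 823.9 mm; long side = w√2 ≈ 1165.2 mm.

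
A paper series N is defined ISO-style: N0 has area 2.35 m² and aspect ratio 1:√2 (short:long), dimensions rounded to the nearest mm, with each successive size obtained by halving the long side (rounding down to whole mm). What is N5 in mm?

227 × 322 mm

Let N0's short side be w mm. w · w√2 = 2.35 m² = 2,350,000 mm², so w ≈ 1289.1 mm and w√2 ≈ 1823.0 mm → N0 = 1289 × 1823 mm.
N1: ⌊1823/2⌋ × 1289 = 911 × 1289 mm
N2: ⌊1289/2⌋ × 911 = 644 × 911 mm
N3: ⌊911/2⌋ × 644 = 455 × 644 mm
N4: ⌊644/2⌋ × 455 = 322 × 455 mm
N5: ⌊455/2⌋ × 322 = 227 × 322 mm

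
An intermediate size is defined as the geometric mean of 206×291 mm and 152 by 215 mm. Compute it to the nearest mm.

177 × 250 mm

Short side: √(206 · 152) = √31312 ≈ 177.0 → 177 mm
Long side: √(291 · 215) = √62565 ≈ 250.1 → 250 mm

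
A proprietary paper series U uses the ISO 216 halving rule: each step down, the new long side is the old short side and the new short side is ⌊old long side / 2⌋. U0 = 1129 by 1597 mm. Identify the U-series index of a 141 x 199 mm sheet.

U0: 1129 × 1597 mm
U1: 798 × 1129 mm
U2: 564 × 798 mm
U3: 399 × 564 mm
U4: 282 × 399 mm
U5: 199 × 282 mm
U6: 141 × 199 mm
U7: 99 × 141 mm
→ matches U6.

U6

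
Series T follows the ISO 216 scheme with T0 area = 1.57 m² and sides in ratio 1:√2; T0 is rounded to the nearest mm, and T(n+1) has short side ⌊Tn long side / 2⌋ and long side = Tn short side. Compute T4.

Let T0's short side be w mm. w · w√2 = 1.57 m² = 1,570,000 mm², so w ≈ 1053.6 mm and w√2 ≈ 1490.1 mm → T0 = 1054 × 1490 mm.
T1: ⌊1490/2⌋ × 1054 = 745 × 1054 mm
T2: ⌊1054/2⌋ × 745 = 527 × 745 mm
T3: ⌊745/2⌋ × 527 = 372 × 527 mm
T4: ⌊527/2⌋ × 372 = 263 × 372 mm

263 × 372 mm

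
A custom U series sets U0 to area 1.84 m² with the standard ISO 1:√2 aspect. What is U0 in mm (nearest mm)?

1141 × 1613 mm

Let the short side be w mm. Then w · w√2 = 1.84 m² = 1,840,000 mm².
w² = 1,840,000/√2, so w ≈ 1140.6 mm; long side = w√2 ≈ 1613.1 mm.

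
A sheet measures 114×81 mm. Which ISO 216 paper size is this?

Aspect ratio 114/81 ≈ 1.407 — close to the ISO √2 ≈ 1.414.
In the C-series (envelope sizes, between A and B): C7 = 81 × 114 mm.

C7 (81 × 114 mm)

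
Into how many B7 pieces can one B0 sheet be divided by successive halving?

128

Each ISO step halves the sheet: 1 × B0 → 2 × B1 → 4 × B2 → 8 × B3 → …
From B0 to B7 is 7 halving steps: 2^7 = 128.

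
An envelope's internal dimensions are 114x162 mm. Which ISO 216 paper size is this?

C6 (114 × 162 mm)

Aspect ratio 162/114 ≈ 1.421 — close to the ISO √2 ≈ 1.414.
In the C-series (envelope sizes, between A and B): C6 = 114 × 162 mm.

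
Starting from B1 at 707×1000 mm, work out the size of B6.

B2: ⌊1000/2⌋ × 707 = 500 × 707 mm
B3: ⌊707/2⌋ × 500 = 353 × 500 mm
B4: ⌊500/2⌋ × 353 = 250 × 353 mm
B5: ⌊353/2⌋ × 250 = 176 × 250 mm
B6: ⌊250/2⌋ × 176 = 125 × 176 mm

125 × 176 mm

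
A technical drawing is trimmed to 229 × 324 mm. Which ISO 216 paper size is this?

Aspect ratio 324/229 ≈ 1.415 — close to the ISO √2 ≈ 1.414.
In the C-series (envelope sizes, between A and B): C4 = 229 × 324 mm.

C4 (229 × 324 mm)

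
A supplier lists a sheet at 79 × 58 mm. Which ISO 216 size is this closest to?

Aspect ratio 79/58 ≈ 1.362 (ISO target is √2 ≈ 1.414).
In the C-series (envelope sizes, between A and B): C8 = 57 × 81 mm.
Off by 3 mm total — nearest standard size.

C8 (57 × 81 mm)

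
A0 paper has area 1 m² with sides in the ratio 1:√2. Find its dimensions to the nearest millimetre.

Let the short side be w mm. Then the long side is w√2 and w · w√2 = 10⁶ mm².
w² = 10⁶/√2, so w = 1000 / 2^(1/4) ≈ 840.9 mm; long side = 1000 · 2^(1/4) ≈ 1189.2 mm.

841 × 1189 mm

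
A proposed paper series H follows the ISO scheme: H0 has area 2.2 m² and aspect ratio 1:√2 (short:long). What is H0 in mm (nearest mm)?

1247 × 1764 mm

Let the short side be w mm. Then w · w√2 = 2.2 m² = 2,200,000 mm².
w² = 2,200,000/√2, so w ≈ 1247.3 mm; long side = w√2 ≈ 1763.9 mm.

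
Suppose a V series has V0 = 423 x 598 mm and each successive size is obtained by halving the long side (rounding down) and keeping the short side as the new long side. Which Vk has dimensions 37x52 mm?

V0: 423 × 598 mm
V1: 299 × 423 mm
V2: 211 × 299 mm
V3: 149 × 211 mm
V4: 105 × 149 mm
V5: 74 × 105 mm
V6: 52 × 74 mm
V7: 37 × 52 mm
V8: 26 × 37 mm
→ matches V7.

V7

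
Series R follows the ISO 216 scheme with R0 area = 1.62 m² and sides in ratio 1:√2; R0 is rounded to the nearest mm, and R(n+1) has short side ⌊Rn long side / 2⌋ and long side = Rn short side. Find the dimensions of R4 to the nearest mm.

267 × 378 mm

Let R0's short side be w mm. w · w√2 = 1.62 m² = 1,620,000 mm², so w ≈ 1070.3 mm and w√2 ≈ 1513.6 mm → R0 = 1070 × 1514 mm.
R1: ⌊1514/2⌋ × 1070 = 757 × 1070 mm
R2: ⌊1070/2⌋ × 757 = 535 × 757 mm
R3: ⌊757/2⌋ × 535 = 378 × 535 mm
R4: ⌊535/2⌋ × 378 = 267 × 378 mm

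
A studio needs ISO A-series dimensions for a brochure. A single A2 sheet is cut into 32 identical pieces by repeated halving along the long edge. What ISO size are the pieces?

A7

32 = 2^5, so 5 halving steps.
A2 → A3 → … → A7 after 5 steps.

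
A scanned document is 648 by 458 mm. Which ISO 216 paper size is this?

C2 (458 × 648 mm)

Aspect ratio 648/458 ≈ 1.415 — close to the ISO √2 ≈ 1.414.
In the C-series (envelope sizes, between A and B): C2 = 458 × 648 mm.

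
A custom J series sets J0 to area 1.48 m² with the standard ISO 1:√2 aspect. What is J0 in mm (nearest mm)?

1023 × 1447 mm

Let the short side be w mm. Then w · w√2 = 1.48 m² = 1,480,000 mm².
w² = 1,480,000/√2, so w ≈ 1023.0 mm; long side = w√2 ≈ 1446.7 mm.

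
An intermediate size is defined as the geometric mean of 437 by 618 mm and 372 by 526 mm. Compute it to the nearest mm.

Short side: √(437 · 372) = √162564 ≈ 403.2 → 403 mm
Long side: √(618 · 526) = √325068 ≈ 570.1 → 570 mm

403 × 570 mm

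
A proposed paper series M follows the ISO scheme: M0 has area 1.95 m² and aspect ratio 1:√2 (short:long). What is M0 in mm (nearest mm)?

1174 × 1661 mm

Let the short side be w mm. Then w · w√2 = 1.95 m² = 1,950,000 mm².
w² = 1,950,000/√2, so w ≈ 1174.2 mm; long side = w√2 ≈ 1660.6 mm.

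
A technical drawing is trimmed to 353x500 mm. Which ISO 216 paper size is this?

Aspect ratio 500/353 ≈ 1.416 — close to the ISO √2 ≈ 1.414.
In the B-series (B0 = 1000 × 1414 mm): B3 = 353 × 500 mm.

B3 (353 × 500 mm)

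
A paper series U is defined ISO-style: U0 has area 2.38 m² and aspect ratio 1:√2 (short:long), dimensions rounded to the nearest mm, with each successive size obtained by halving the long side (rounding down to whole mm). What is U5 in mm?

229 × 324 mm

Let U0's short side be w mm. w · w√2 = 2.38 m² = 2,380,000 mm², so w ≈ 1297.3 mm and w√2 ≈ 1834.6 mm → U0 = 1297 × 1835 mm.
U1: ⌊1835/2⌋ × 1297 = 917 × 1297 mm
U2: ⌊1297/2⌋ × 917 = 648 × 917 mm
U3: ⌊917/2⌋ × 648 = 458 × 648 mm
U4: ⌊648/2⌋ × 458 = 324 × 458 mm
U5: ⌊458/2⌋ × 324 = 229 × 324 mm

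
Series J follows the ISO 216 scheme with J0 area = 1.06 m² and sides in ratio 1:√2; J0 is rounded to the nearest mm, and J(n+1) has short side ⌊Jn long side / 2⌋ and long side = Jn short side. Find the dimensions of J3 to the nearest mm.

Let J0's short side be w mm. w · w√2 = 1.06 m² = 1,060,000 mm², so w ≈ 865.8 mm and w√2 ≈ 1224.4 mm → J0 = 866 × 1224 mm.
J1: ⌊1224/2⌋ × 866 = 612 × 866 mm
J2: ⌊866/2⌋ × 612 = 433 × 612 mm
J3: ⌊612/2⌋ × 433 = 306 × 433 mm

306 × 433 mm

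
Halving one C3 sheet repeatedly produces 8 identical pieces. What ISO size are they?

C6

8 = 2^3, so 3 halving steps.
C3 → C4 → … → C6 after 3 steps.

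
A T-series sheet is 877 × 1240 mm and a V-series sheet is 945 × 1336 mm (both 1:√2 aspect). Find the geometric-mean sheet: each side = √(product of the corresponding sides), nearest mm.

910 × 1287 mm

Short side: √(877 · 945) = √828765 ≈ 910.4 → 910 mm
Long side: √(1240 · 1336) = √1656640 ≈ 1287.1 → 1287 mm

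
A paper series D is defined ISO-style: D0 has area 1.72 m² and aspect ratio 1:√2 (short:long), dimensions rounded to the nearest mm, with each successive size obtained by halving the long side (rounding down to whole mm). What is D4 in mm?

Let D0's short side be w mm. w · w√2 = 1.72 m² = 1,720,000 mm², so w ≈ 1102.8 mm and w√2 ≈ 1559.6 mm → D0 = 1103 × 1560 mm.
D1: ⌊1560/2⌋ × 1103 = 780 × 1103 mm
D2: ⌊1103/2⌋ × 780 = 551 × 780 mm
D3: ⌊780/2⌋ × 551 = 390 × 551 mm
D4: ⌊551/2⌋ × 390 = 275 × 390 mm

275 × 390 mm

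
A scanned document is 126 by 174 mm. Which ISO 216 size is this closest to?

B6 (125 × 176 mm)

Aspect ratio 174/126 ≈ 1.381 (ISO target is √2 ≈ 1.414).
In the B-series (B0 = 1000 × 1414 mm): B6 = 125 × 176 mm.
Off by 3 mm total — nearest standard size.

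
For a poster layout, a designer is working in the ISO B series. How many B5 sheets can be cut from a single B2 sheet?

Each ISO step halves the sheet: 1 × B2 → 2 × B3 → 4 × B4 → 8 × B5
From B2 to B5 is 3 halving steps: 2^3 = 8.

8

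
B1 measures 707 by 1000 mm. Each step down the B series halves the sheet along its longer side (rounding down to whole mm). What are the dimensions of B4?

B2: ⌊1000/2⌋ × 707 = 500 × 707 mm
B3: ⌊707/2⌋ × 500 = 353 × 500 mm
B4: ⌊500/2⌋ × 353 = 250 × 353 mm

250 × 353 mm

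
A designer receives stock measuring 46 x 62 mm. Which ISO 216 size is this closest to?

Aspect ratio 62/46 ≈ 1.348 (ISO target is √2 ≈ 1.414).
In the B-series (B0 = 1000 × 1414 mm): B9 = 44 × 62 mm.
Off by 2 mm total — nearest standard size.

B9 (44 × 62 mm)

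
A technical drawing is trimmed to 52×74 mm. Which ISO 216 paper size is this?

A8 (52 × 74 mm)

Aspect ratio 74/52 ≈ 1.423 — close to the ISO √2 ≈ 1.414.
In the A-series (A0 area = 1 m²): A8 = 52 × 74 mm.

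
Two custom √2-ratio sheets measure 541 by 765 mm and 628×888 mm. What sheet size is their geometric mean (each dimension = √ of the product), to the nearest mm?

Short side: √(541 · 628) = √339748 ≈ 582.9 → 583 mm
Long side: √(765 · 888) = √679320 ≈ 824.2 → 824 mm

583 × 824 mm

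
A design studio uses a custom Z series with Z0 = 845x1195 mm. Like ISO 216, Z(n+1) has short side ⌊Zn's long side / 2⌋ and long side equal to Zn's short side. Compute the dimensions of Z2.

422 × 597 mm

Z1: ⌊1195/2⌋ × 845 = 597 × 845 mm
Z2: ⌊845/2⌋ × 597 = 422 × 597 mm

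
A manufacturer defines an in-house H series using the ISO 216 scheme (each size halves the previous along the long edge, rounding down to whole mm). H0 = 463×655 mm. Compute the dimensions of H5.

H1: ⌊655/2⌋ × 463 = 327 × 463 mm
H2: ⌊463/2⌋ × 327 = 231 × 327 mm
H3: ⌊327/2⌋ × 231 = 163 × 231 mm
H4: ⌊231/2⌋ × 163 = 115 × 163 mm
H5: ⌊163/2⌋ × 115 = 81 × 115 mm

81 × 115 mm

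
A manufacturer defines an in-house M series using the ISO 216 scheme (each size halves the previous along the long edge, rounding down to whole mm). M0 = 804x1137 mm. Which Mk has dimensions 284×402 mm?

M3

M0: 804 × 1137 mm
M1: 568 × 804 mm
M2: 402 × 568 mm
M3: 284 × 402 mm
M4: 201 × 284 mm
→ matches M3.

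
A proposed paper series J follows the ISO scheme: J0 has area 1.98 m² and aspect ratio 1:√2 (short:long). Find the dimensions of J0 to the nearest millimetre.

1183 × 1673 mm

Let the short side be w mm. Then w · w√2 = 1.98 m² = 1,980,000 mm².
w² = 1,980,000/√2, so w ≈ 1183.2 mm; long side = w√2 ≈ 1673.4 mm.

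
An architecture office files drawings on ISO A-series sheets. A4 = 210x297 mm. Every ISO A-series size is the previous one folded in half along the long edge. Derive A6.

A5: ⌊297/2⌋ × 210 = 148 × 210 mm
A6: ⌊210/2⌋ × 148 = 105 × 148 mm

105 × 148 mm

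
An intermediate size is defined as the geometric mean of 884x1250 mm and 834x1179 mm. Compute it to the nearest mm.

859 × 1214 mm

Short side: √(884 · 834) = √737256 ≈ 858.6 → 859 mm
Long side: √(1250 · 1179) = √1473750 ≈ 1214.0 → 1214 mm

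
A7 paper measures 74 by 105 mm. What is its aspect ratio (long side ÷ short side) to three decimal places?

1.419

105 / 74 = 1.419
ISO 216 targets √2 ≈ 1.414; the +0.005 deviation is from mm rounding.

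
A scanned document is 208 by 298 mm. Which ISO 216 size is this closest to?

Aspect ratio 298/208 ≈ 1.433 (ISO target is √2 ≈ 1.414).
In the A-series (A0 area = 1 m²): A4 = 210 × 297 mm.
Off by 3 mm total — nearest standard size.

A4 (210 × 297 mm)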